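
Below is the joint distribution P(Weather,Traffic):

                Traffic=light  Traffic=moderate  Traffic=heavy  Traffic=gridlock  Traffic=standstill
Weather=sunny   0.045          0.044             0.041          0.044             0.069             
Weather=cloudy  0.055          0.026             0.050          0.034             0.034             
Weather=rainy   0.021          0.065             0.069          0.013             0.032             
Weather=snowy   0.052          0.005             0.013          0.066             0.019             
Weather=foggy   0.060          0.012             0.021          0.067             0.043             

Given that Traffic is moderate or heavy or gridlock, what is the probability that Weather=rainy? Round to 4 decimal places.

0.2579

P(Traffic=moderate) = 0.044 + 0.026 + 0.065 + 0.005 + 0.012 = 0.152.
P(Traffic=heavy) = 0.041 + 0.050 + 0.069 + 0.013 + 0.021 = 0.194.
P(Traffic=gridlock) = 0.044 + 0.034 + 0.013 + 0.066 + 0.067 = 0.224.
P(Traffic ∈ {moderate, heavy, gridlock}) = 0.152 + 0.194 + 0.224 = 0.570; P(Weather=rainy, Traffic ∈ {moderate, heavy, gridlock}) = 0.065 + 0.069 + 0.013 = 0.147.
P(Weather=rainy | Traffic ∈ {moderate, heavy, gridlock}) = 0.147/0.570 = 0.2579.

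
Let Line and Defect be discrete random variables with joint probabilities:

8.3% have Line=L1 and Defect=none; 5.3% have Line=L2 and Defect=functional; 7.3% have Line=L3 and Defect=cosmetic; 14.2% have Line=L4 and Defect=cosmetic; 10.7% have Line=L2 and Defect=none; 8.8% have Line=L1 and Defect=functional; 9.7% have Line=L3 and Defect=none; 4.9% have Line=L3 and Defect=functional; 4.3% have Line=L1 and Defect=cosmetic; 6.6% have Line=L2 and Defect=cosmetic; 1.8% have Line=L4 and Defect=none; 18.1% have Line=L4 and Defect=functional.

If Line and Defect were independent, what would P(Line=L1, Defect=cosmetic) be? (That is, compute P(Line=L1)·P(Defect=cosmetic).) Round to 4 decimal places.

0.0693

P(Line=L1) = 0.083 + 0.043 + 0.088 = 0.214.
P(Defect=cosmetic) = 0.043 + 0.066 + 0.073 + 0.142 = 0.324.
Product: 0.214 × 0.324 = 0.0693.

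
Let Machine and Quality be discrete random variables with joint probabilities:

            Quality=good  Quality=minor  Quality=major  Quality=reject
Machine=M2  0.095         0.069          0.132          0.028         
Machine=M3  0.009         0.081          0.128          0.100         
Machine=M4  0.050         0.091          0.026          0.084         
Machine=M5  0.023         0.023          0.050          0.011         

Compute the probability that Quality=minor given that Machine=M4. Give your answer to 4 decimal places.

P(Machine=M4) = 0.050 + 0.091 + 0.026 + 0.084 = 0.251.
P(Quality=minor | Machine=M4) = 0.091/0.251 = 0.3625.

0.3625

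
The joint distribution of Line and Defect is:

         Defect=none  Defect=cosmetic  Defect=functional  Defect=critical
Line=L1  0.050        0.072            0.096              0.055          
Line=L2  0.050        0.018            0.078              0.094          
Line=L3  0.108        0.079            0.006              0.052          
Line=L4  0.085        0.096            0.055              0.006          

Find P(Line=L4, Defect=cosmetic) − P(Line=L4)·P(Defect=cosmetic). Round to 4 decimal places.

P(Line=L4) = 0.085 + 0.096 + 0.055 + 0.006 = 0.242.
P(Defect=cosmetic) = 0.072 + 0.018 + 0.079 + 0.096 = 0.265.
P(Line=L4, Defect=cosmetic) − P(Line=L4)P(Defect=cosmetic) = 0.096 − 0.242×0.265 = 0.0319.

0.0319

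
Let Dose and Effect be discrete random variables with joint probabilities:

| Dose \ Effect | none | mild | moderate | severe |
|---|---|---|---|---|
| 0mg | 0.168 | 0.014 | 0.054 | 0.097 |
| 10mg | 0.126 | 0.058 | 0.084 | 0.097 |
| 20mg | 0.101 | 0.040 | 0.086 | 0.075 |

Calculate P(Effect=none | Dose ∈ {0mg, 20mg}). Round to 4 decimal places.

P(Dose=0mg) = 0.168 + 0.014 + 0.054 + 0.097 = 0.333.
P(Dose=20mg) = 0.101 + 0.040 + 0.086 + 0.075 = 0.302.
P(Dose ∈ {0mg, 20mg}) = 0.333 + 0.302 = 0.635; P(Effect=none, Dose ∈ {0mg, 20mg}) = 0.168 + 0.101 = 0.269.
P(Effect=none | Dose ∈ {0mg, 20mg}) = 0.269/0.635 = 0.4236.

0.4236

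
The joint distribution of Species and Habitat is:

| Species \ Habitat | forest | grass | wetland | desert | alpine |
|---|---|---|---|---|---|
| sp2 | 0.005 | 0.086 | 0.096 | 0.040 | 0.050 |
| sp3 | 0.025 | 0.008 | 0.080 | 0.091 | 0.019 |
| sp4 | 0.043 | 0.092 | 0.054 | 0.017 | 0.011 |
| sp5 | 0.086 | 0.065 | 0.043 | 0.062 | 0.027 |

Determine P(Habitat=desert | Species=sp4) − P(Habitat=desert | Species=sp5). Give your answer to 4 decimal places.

-0.1407

P(Species=sp4) = 0.043 + 0.092 + 0.054 + 0.017 + 0.011 = 0.217; P(Habitat=desert | Species=sp4) = 0.017/0.217 = 0.07834.
P(Species=sp5) = 0.086 + 0.065 + 0.043 + 0.062 + 0.027 = 0.283; P(Habitat=desert | Species=sp5) = 0.062/0.283 = 0.21908.
Difference = -0.1407.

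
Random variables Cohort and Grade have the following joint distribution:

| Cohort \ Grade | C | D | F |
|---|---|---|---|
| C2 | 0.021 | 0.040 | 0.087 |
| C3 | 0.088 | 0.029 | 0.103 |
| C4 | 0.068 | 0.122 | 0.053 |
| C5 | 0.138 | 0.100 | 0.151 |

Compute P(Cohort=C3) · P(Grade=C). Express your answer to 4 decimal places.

P(Cohort=C3) = 0.088 + 0.029 + 0.103 = 0.220.
P(Grade=C) = 0.021 + 0.088 + 0.068 + 0.138 = 0.315.
Product: 0.220 × 0.315 = 0.0693.

0.0693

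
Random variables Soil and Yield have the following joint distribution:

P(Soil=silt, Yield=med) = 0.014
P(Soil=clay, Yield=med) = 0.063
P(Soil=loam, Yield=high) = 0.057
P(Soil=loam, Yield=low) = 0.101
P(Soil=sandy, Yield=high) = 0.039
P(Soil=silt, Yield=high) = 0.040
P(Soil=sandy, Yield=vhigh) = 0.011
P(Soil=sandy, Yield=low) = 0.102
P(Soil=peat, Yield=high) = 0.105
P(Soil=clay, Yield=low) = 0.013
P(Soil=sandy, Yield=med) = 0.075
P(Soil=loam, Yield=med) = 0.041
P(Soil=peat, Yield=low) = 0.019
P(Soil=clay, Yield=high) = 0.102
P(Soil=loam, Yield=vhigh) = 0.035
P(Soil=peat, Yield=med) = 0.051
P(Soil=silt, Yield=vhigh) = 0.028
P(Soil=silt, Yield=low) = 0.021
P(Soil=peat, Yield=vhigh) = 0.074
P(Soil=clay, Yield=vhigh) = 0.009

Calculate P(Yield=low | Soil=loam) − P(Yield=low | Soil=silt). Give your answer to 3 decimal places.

0.228

P(Soil=loam) = 0.101 + 0.041 + 0.057 + 0.035 = 0.234; P(Yield=low | Soil=loam) = 0.101/0.234 = 0.4316.
P(Soil=silt) = 0.021 + 0.014 + 0.040 + 0.028 = 0.103; P(Yield=low | Soil=silt) = 0.021/0.103 = 0.2039.
Difference = 0.228.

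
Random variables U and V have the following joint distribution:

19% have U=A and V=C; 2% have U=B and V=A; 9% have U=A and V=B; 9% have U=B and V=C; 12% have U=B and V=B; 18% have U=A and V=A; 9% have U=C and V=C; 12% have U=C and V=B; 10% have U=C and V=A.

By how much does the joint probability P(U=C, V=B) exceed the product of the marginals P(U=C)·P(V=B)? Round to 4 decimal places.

P(U=C) = 0.10 + 0.12 + 0.09 = 0.31.
P(V=B) = 0.09 + 0.12 + 0.12 = 0.33.
P(U=C, V=B) − P(U=C)P(V=B) = 0.12 − 0.31×0.33 = 0.0177.

0.0177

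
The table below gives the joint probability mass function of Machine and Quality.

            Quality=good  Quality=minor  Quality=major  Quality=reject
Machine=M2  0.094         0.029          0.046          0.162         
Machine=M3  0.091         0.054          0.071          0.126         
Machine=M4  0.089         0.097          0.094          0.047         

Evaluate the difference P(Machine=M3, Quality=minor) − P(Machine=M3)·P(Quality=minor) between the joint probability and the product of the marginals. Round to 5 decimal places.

-0.00756

P(Machine=M3) = 0.091 + 0.054 + 0.071 + 0.126 = 0.342.
P(Quality=minor) = 0.029 + 0.054 + 0.097 = 0.180.
P(Machine=M3, Quality=minor) − P(Machine=M3)P(Quality=minor) = 0.054 − 0.342×0.180 = -0.00756.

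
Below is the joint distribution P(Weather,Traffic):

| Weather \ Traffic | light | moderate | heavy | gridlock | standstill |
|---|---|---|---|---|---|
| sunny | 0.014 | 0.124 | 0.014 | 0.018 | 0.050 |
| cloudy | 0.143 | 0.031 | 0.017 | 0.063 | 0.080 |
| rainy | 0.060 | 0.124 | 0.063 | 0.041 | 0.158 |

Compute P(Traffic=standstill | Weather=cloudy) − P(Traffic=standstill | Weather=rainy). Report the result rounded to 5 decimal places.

P(Weather=cloudy) = 0.143 + 0.031 + 0.017 + 0.063 + 0.080 = 0.334; P(Traffic=standstill | Weather=cloudy) = 0.080/0.334 = 0.239521.
P(Weather=rainy) = 0.060 + 0.124 + 0.063 + 0.041 + 0.158 = 0.446; P(Traffic=standstill | Weather=rainy) = 0.158/0.446 = 0.354260.
Difference = -0.11474.

-0.11474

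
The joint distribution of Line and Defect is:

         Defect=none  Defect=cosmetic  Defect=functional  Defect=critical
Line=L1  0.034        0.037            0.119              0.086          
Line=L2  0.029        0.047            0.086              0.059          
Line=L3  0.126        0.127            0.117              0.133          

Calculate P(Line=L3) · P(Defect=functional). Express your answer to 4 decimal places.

P(Line=L3) = 0.126 + 0.127 + 0.117 + 0.133 = 0.503.
P(Defect=functional) = 0.119 + 0.086 + 0.117 = 0.322.
Product: 0.503 × 0.322 = 0.1620.

0.1620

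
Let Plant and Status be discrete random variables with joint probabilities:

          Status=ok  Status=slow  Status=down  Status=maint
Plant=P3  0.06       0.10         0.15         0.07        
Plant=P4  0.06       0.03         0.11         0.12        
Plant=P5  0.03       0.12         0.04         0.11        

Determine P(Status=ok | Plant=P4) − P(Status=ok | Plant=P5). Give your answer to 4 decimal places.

P(Plant=P4) = 0.06 + 0.03 + 0.11 + 0.12 = 0.32; P(Status=ok | Plant=P4) = 0.06/0.32 = 0.18750.
P(Plant=P5) = 0.03 + 0.12 + 0.04 + 0.11 = 0.30; P(Status=ok | Plant=P5) = 0.03/0.30 = 0.10000.
Difference = 0.0875.

0.0875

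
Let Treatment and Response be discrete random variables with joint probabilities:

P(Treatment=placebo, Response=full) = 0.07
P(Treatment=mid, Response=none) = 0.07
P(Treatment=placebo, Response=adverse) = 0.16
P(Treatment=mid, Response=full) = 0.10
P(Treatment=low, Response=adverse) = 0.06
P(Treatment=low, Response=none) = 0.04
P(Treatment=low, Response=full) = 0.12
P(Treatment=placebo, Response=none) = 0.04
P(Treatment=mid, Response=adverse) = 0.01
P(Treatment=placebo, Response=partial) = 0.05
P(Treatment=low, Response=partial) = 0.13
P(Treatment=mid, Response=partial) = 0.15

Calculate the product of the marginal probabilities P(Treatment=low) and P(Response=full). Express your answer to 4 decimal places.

0.1015

P(Treatment=low) = 0.04 + 0.13 + 0.12 + 0.06 = 0.35.
P(Response=full) = 0.07 + 0.12 + 0.10 = 0.29.
Product: 0.35 × 0.29 = 0.1015.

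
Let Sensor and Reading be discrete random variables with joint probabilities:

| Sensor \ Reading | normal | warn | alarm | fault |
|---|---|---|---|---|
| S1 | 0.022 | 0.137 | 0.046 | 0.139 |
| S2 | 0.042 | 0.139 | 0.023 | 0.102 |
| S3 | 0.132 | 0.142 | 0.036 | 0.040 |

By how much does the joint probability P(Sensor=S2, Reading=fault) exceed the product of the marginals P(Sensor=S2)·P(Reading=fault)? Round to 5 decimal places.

0.01601

P(Sensor=S2) = 0.042 + 0.139 + 0.023 + 0.102 = 0.306.
P(Reading=fault) = 0.139 + 0.102 + 0.040 = 0.281.
P(Sensor=S2, Reading=fault) − P(Sensor=S2)P(Reading=fault) = 0.102 − 0.306×0.281 = 0.01601.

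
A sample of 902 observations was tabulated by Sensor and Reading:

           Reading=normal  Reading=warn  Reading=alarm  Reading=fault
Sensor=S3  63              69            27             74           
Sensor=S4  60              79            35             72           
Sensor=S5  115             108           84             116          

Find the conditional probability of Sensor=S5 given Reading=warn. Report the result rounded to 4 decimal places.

0.4219

Total with Reading=warn: 69 + 79 + 108 = 256.
P(Sensor=S5 | Reading=warn) = 108/256 = 0.4219.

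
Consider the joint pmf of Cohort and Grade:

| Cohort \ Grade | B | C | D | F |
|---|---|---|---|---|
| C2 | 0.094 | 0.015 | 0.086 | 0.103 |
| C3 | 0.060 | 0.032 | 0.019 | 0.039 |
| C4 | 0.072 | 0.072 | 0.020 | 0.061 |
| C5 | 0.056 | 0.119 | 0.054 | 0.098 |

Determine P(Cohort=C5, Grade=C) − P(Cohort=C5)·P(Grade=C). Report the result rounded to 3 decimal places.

P(Cohort=C5) = 0.056 + 0.119 + 0.054 + 0.098 = 0.327.
P(Grade=C) = 0.015 + 0.032 + 0.072 + 0.119 = 0.238.
P(Cohort=C5, Grade=C) − P(Cohort=C5)P(Grade=C) = 0.119 − 0.327×0.238 = 0.041.

0.041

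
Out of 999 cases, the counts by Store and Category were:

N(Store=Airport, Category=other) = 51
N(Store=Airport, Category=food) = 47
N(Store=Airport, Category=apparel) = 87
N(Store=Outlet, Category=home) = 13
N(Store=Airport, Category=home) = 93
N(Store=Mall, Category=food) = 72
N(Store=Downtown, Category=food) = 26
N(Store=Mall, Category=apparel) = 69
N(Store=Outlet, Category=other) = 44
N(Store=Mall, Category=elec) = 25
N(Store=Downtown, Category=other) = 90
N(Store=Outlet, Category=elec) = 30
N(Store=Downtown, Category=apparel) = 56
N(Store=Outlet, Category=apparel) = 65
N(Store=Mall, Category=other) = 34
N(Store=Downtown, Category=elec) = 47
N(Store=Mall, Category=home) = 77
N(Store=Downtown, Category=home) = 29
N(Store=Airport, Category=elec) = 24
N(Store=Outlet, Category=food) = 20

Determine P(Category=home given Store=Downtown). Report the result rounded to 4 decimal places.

Total with Store=Downtown: 26 + 56 + 47 + 29 + 90 = 248.
P(Category=home | Store=Downtown) = 29/248 = 0.1169.

0.1169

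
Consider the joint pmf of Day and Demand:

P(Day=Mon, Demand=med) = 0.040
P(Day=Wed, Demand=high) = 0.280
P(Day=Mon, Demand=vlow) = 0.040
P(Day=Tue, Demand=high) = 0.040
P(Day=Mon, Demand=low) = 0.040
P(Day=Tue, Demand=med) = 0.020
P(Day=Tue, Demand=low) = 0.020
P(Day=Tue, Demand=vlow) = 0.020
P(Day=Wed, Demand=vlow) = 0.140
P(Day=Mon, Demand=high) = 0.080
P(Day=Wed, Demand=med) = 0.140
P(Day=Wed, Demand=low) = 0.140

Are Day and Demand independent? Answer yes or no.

Every cell satisfies P(Day,Demand) = P(Day)·P(Demand). For instance P(Day=Mon) = 0.200, P(Demand=med) = 0.200, and 0.200×0.200 = 0.040 matches the joint entry. So Day and Demand are independent.

yes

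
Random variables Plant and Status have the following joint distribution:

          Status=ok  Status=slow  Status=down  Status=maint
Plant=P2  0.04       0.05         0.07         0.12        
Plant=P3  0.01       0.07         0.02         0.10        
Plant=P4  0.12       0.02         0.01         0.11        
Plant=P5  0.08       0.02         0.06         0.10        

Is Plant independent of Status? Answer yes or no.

P(Plant=P4) = 0.26 and P(Status=ok) = 0.25, so their product is 0.0650, but P(Plant=P4, Status=ok) = 0.12. Since these differ, Plant and Status are not independent.

no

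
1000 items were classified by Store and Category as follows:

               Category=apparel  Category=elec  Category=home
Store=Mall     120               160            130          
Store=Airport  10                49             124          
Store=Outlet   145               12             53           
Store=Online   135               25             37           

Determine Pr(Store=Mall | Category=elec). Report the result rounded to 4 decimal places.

0.6504

Total with Category=elec: 160 + 49 + 12 + 25 = 246.
P(Store=Mall | Category=elec) = 160/246 = 0.6504.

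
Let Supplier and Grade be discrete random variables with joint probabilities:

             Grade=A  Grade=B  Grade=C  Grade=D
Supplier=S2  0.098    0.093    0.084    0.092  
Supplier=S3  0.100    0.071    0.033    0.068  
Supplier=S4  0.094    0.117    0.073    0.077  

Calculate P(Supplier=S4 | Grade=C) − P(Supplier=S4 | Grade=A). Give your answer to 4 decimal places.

0.0623

P(Grade=C) = 0.084 + 0.033 + 0.073 = 0.190; P(Supplier=S4 | Grade=C) = 0.073/0.190 = 0.38421.
P(Grade=A) = 0.098 + 0.100 + 0.094 = 0.292; P(Supplier=S4 | Grade=A) = 0.094/0.292 = 0.32192.
Difference = 0.0623.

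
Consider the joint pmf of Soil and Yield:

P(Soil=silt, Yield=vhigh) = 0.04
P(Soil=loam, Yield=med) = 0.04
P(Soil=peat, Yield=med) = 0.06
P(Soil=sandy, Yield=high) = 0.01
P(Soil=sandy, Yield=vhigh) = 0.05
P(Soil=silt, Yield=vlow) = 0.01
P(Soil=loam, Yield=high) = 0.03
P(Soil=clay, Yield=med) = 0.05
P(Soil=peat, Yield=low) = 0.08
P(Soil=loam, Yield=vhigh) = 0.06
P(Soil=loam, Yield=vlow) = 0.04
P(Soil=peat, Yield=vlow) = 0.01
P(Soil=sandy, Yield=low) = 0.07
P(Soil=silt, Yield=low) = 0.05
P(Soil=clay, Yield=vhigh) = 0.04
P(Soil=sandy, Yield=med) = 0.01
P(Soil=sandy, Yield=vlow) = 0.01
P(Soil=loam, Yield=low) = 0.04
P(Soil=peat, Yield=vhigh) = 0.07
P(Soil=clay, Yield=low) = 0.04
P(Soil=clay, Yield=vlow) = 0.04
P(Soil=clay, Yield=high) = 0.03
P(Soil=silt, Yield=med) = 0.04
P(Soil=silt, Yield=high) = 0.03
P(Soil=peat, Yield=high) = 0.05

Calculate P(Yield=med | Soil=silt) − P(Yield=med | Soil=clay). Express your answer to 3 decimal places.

P(Soil=silt) = 0.01 + 0.05 + 0.04 + 0.03 + 0.04 = 0.17; P(Yield=med | Soil=silt) = 0.04/0.17 = 0.2353.
P(Soil=clay) = 0.04 + 0.04 + 0.05 + 0.03 + 0.04 = 0.20; P(Yield=med | Soil=clay) = 0.05/0.20 = 0.2500.
Difference = -0.015.

-0.015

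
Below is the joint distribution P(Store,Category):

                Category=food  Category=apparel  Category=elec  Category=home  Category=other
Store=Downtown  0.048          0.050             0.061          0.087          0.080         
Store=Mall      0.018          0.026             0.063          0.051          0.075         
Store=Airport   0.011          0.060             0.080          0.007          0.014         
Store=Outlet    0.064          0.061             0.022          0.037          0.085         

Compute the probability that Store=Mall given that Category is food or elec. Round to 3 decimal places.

P(Category=food) = 0.048 + 0.018 + 0.011 + 0.064 = 0.141.
P(Category=elec) = 0.061 + 0.063 + 0.080 + 0.022 = 0.226.
P(Category ∈ {food, elec}) = 0.141 + 0.226 = 0.367; P(Store=Mall, Category ∈ {food, elec}) = 0.018 + 0.063 = 0.081.
P(Store=Mall | Category ∈ {food, elec}) = 0.081/0.367 = 0.221.

0.221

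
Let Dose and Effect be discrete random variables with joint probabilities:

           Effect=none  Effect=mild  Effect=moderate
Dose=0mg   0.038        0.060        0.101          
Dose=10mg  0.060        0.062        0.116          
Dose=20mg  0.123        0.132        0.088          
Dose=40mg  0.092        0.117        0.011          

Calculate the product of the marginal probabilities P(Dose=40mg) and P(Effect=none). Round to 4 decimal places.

0.0689

P(Dose=40mg) = 0.092 + 0.117 + 0.011 = 0.220.
P(Effect=none) = 0.038 + 0.060 + 0.123 + 0.092 = 0.313.
Product: 0.220 × 0.313 = 0.0689.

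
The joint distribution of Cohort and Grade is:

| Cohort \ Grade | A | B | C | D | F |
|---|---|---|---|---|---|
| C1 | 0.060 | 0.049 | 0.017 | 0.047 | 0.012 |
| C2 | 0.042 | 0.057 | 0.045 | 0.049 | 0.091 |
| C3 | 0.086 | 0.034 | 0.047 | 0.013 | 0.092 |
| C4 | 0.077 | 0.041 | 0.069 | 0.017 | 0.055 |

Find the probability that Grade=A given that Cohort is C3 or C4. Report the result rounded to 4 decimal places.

0.3070

P(Cohort=C3) = 0.086 + 0.034 + 0.047 + 0.013 + 0.092 = 0.272.
P(Cohort=C4) = 0.077 + 0.041 + 0.069 + 0.017 + 0.055 = 0.259.
P(Cohort ∈ {C3, C4}) = 0.272 + 0.259 = 0.531; P(Grade=A, Cohort ∈ {C3, C4}) = 0.086 + 0.077 = 0.163.
P(Grade=A | Cohort ∈ {C3, C4}) = 0.163/0.531 = 0.3070.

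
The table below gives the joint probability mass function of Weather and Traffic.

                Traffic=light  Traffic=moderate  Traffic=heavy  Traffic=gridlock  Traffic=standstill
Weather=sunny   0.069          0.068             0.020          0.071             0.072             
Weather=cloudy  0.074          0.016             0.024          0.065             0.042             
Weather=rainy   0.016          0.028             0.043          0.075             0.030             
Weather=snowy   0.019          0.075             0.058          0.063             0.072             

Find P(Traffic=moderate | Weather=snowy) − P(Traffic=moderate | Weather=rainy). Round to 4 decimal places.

0.1155

P(Weather=snowy) = 0.019 + 0.075 + 0.058 + 0.063 + 0.072 = 0.287; P(Traffic=moderate | Weather=snowy) = 0.075/0.287 = 0.26132.
P(Weather=rainy) = 0.016 + 0.028 + 0.043 + 0.075 + 0.030 = 0.192; P(Traffic=moderate | Weather=rainy) = 0.028/0.192 = 0.14583.
Difference = 0.1155.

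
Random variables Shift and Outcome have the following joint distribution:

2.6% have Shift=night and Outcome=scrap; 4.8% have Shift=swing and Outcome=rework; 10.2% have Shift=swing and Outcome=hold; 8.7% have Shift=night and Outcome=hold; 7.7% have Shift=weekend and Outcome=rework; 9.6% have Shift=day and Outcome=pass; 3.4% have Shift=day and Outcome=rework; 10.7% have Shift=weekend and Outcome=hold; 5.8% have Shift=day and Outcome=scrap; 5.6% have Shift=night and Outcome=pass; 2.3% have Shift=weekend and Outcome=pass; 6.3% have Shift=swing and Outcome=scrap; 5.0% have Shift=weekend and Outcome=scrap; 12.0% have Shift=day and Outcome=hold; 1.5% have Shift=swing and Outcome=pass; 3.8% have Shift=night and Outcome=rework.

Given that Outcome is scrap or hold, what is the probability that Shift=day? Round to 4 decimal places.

0.2904

P(Outcome=scrap) = 0.058 + 0.063 + 0.026 + 0.050 = 0.197.
P(Outcome=hold) = 0.120 + 0.102 + 0.087 + 0.107 = 0.416.
P(Outcome ∈ {scrap, hold}) = 0.197 + 0.416 = 0.613; P(Shift=day, Outcome ∈ {scrap, hold}) = 0.058 + 0.120 = 0.178.
P(Shift=day | Outcome ∈ {scrap, hold}) = 0.178/0.613 = 0.2904.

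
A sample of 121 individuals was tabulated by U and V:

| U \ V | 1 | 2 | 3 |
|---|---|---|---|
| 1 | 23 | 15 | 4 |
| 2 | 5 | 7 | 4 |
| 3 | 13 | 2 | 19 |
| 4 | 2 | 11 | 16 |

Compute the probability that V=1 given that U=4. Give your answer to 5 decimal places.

0.06897

Total with U=4: 2 + 11 + 16 = 29.
P(V=1 | U=4) = 2/29 = 0.06897.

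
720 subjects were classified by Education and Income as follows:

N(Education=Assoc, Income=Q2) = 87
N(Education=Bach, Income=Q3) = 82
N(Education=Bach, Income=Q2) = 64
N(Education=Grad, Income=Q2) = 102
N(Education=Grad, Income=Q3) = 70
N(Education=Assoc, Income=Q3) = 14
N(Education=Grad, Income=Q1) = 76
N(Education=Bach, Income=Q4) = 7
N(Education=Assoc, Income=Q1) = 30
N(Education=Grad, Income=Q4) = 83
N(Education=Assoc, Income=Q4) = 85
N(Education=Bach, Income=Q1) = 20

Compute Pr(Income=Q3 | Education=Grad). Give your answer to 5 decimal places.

Total with Education=Grad: 76 + 102 + 70 + 83 = 331.
P(Income=Q3 | Education=Grad) = 70/331 = 0.21148.

0.21148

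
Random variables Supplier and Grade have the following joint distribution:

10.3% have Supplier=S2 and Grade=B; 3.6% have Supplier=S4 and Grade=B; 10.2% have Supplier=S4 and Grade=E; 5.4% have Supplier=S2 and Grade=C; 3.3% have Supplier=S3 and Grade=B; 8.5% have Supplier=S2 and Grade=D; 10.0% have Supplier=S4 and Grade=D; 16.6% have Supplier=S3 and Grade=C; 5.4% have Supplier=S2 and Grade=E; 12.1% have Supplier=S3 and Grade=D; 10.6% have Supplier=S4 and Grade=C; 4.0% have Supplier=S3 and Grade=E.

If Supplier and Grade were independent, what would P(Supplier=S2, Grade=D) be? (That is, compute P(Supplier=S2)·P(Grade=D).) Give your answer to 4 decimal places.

0.0906

P(Supplier=S2) = 0.103 + 0.054 + 0.085 + 0.054 = 0.296.
P(Grade=D) = 0.085 + 0.121 + 0.100 = 0.306.
Product: 0.296 × 0.306 = 0.0906.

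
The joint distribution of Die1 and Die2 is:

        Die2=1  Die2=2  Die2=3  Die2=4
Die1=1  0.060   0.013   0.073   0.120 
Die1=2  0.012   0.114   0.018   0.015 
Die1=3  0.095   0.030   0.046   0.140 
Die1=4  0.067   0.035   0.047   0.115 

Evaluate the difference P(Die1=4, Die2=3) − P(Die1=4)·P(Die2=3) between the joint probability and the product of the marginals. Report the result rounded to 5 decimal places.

P(Die1=4) = 0.067 + 0.035 + 0.047 + 0.115 = 0.264.
P(Die2=3) = 0.073 + 0.018 + 0.046 + 0.047 = 0.184.
P(Die1=4, Die2=3) − P(Die1=4)P(Die2=3) = 0.047 − 0.264×0.184 = -0.00158.

-0.00158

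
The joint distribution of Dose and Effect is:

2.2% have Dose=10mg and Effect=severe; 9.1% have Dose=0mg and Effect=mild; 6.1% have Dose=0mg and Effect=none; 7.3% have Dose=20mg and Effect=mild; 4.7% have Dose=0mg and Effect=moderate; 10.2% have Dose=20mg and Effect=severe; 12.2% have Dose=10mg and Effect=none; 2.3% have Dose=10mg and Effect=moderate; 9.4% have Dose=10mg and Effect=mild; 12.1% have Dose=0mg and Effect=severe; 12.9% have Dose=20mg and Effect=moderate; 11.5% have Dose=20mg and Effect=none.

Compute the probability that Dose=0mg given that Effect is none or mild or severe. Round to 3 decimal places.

P(Effect=none) = 0.061 + 0.122 + 0.115 = 0.298.
P(Effect=mild) = 0.091 + 0.094 + 0.073 = 0.258.
P(Effect=severe) = 0.121 + 0.022 + 0.102 = 0.245.
P(Effect ∈ {none, mild, severe}) = 0.298 + 0.258 + 0.245 = 0.801; P(Dose=0mg, Effect ∈ {none, mild, severe}) = 0.061 + 0.091 + 0.121 = 0.273.
P(Dose=0mg | Effect ∈ {none, mild, severe}) = 0.273/0.801 = 0.341.

0.341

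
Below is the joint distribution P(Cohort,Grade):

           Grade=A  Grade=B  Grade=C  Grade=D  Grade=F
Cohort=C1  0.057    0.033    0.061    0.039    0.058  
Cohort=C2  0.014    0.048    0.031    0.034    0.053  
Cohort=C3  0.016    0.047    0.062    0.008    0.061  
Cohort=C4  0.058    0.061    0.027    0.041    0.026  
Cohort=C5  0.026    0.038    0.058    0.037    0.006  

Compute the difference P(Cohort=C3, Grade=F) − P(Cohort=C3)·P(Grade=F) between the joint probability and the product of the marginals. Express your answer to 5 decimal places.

P(Cohort=C3) = 0.016 + 0.047 + 0.062 + 0.008 + 0.061 = 0.194.
P(Grade=F) = 0.058 + 0.053 + 0.061 + 0.026 + 0.006 = 0.204.
P(Cohort=C3, Grade=F) − P(Cohort=C3)P(Grade=F) = 0.061 − 0.194×0.204 = 0.02142.

0.02142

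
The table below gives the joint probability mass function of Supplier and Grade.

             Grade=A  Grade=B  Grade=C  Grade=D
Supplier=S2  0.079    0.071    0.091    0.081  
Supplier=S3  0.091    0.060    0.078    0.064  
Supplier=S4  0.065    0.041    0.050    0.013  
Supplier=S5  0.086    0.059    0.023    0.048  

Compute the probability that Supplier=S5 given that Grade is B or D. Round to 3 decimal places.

P(Grade=B) = 0.071 + 0.060 + 0.041 + 0.059 = 0.231.
P(Grade=D) = 0.081 + 0.064 + 0.013 + 0.048 = 0.206.
P(Grade ∈ {B, D}) = 0.231 + 0.206 = 0.437; P(Supplier=S5, Grade ∈ {B, D}) = 0.059 + 0.048 = 0.107.
P(Supplier=S5 | Grade ∈ {B, D}) = 0.107/0.437 = 0.245.

0.245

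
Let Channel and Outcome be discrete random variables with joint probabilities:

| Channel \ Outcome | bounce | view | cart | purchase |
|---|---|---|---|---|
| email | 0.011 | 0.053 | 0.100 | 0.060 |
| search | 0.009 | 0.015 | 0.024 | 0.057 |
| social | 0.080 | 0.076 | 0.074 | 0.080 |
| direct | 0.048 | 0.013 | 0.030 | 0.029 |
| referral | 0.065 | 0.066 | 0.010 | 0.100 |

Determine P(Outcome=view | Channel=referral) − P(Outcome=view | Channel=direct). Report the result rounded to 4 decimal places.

P(Channel=referral) = 0.065 + 0.066 + 0.010 + 0.100 = 0.241; P(Outcome=view | Channel=referral) = 0.066/0.241 = 0.27386.
P(Channel=direct) = 0.048 + 0.013 + 0.030 + 0.029 = 0.120; P(Outcome=view | Channel=direct) = 0.013/0.120 = 0.10833.
Difference = 0.1655.

0.1655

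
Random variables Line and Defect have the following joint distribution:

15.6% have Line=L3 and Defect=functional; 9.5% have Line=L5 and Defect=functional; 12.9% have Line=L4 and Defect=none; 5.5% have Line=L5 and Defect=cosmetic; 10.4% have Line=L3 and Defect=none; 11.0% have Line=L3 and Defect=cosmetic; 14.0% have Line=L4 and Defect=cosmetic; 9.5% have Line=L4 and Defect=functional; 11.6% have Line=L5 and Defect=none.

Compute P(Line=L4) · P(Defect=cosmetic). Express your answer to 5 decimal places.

0.11102

P(Line=L4) = 0.129 + 0.140 + 0.095 = 0.364.
P(Defect=cosmetic) = 0.110 + 0.140 + 0.055 = 0.305.
Product: 0.364 × 0.305 = 0.11102.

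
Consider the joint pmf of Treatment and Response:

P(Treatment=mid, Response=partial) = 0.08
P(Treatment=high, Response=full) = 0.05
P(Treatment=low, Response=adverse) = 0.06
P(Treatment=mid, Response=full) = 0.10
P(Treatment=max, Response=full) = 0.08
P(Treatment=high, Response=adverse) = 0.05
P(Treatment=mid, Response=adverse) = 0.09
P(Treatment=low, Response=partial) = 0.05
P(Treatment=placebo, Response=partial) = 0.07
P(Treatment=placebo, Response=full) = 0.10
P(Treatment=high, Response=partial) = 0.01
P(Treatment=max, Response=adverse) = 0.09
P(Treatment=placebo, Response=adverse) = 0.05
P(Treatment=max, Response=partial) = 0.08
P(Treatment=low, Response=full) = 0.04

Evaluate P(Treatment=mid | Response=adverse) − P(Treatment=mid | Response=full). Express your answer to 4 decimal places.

-0.0056

P(Response=adverse) = 0.05 + 0.06 + 0.09 + 0.05 + 0.09 = 0.34; P(Treatment=mid | Response=adverse) = 0.09/0.34 = 0.26471.
P(Response=full) = 0.10 + 0.04 + 0.10 + 0.05 + 0.08 = 0.37; P(Treatment=mid | Response=full) = 0.10/0.37 = 0.27027.
Difference = -0.0056.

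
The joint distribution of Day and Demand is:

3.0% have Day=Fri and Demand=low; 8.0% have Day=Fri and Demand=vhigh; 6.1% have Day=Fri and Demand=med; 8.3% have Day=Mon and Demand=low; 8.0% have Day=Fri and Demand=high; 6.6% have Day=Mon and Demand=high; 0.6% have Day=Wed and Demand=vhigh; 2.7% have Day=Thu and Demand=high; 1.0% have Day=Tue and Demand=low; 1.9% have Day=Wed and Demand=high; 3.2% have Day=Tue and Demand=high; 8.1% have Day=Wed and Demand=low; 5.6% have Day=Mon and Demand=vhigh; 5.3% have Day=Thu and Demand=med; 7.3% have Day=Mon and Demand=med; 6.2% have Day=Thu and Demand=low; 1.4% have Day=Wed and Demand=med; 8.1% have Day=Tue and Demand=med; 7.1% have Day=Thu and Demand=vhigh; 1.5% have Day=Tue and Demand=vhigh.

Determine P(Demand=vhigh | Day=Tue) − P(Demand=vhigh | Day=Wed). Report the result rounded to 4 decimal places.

P(Day=Tue) = 0.010 + 0.081 + 0.032 + 0.015 = 0.138; P(Demand=vhigh | Day=Tue) = 0.015/0.138 = 0.10870.
P(Day=Wed) = 0.081 + 0.014 + 0.019 + 0.006 = 0.120; P(Demand=vhigh | Day=Wed) = 0.006/0.120 = 0.05000.
Difference = 0.0587.

0.0587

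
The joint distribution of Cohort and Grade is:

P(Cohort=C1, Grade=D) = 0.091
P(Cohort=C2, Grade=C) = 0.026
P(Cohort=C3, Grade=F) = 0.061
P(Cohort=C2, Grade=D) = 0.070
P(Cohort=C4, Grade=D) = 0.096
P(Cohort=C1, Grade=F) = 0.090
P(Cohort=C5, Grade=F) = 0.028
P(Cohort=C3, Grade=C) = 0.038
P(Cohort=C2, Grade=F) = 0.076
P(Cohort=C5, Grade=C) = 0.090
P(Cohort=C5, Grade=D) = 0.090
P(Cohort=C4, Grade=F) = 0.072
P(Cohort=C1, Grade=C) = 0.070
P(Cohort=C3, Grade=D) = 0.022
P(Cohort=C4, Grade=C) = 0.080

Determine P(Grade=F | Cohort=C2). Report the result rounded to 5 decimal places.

0.44186

P(Cohort=C2) = 0.026 + 0.070 + 0.076 = 0.172.
P(Grade=F | Cohort=C2) = 0.076/0.172 = 0.44186.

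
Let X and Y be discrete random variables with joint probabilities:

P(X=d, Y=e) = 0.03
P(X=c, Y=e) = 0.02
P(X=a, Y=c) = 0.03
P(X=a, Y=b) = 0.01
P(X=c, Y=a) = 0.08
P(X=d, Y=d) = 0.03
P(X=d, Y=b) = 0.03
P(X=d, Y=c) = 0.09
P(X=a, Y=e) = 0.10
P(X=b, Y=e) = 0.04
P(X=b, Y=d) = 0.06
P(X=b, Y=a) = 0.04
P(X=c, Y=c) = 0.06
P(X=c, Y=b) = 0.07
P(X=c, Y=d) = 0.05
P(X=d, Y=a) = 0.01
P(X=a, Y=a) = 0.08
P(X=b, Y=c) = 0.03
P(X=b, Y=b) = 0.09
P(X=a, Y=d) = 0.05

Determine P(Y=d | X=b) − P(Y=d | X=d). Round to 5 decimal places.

P(X=b) = 0.04 + 0.09 + 0.03 + 0.06 + 0.04 = 0.26; P(Y=d | X=b) = 0.06/0.26 = 0.230769.
P(X=d) = 0.01 + 0.03 + 0.09 + 0.03 + 0.03 = 0.19; P(Y=d | X=d) = 0.03/0.19 = 0.157895.
Difference = 0.07287.

0.07287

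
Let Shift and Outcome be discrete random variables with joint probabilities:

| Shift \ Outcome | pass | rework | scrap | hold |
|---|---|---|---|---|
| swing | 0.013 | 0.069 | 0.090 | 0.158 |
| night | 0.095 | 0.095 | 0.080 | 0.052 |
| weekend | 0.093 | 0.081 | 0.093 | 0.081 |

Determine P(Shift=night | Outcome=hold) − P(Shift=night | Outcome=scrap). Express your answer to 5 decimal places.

-0.12549

P(Outcome=hold) = 0.158 + 0.052 + 0.081 = 0.291; P(Shift=night | Outcome=hold) = 0.052/0.291 = 0.178694.
P(Outcome=scrap) = 0.090 + 0.080 + 0.093 = 0.263; P(Shift=night | Outcome=scrap) = 0.080/0.263 = 0.304183.
Difference = -0.12549.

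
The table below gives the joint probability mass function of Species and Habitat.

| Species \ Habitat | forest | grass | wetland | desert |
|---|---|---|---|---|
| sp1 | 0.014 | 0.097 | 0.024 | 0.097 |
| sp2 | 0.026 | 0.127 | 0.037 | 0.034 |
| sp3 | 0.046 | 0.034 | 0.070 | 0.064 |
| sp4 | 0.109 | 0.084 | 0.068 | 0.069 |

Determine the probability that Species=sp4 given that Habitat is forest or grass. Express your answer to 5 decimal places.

P(Habitat=forest) = 0.014 + 0.026 + 0.046 + 0.109 = 0.195.
P(Habitat=grass) = 0.097 + 0.127 + 0.034 + 0.084 = 0.342.
P(Habitat ∈ {forest, grass}) = 0.195 + 0.342 = 0.537; P(Species=sp4, Habitat ∈ {forest, grass}) = 0.109 + 0.084 = 0.193.
P(Species=sp4 | Habitat ∈ {forest, grass}) = 0.193/0.537 = 0.35940.

0.35940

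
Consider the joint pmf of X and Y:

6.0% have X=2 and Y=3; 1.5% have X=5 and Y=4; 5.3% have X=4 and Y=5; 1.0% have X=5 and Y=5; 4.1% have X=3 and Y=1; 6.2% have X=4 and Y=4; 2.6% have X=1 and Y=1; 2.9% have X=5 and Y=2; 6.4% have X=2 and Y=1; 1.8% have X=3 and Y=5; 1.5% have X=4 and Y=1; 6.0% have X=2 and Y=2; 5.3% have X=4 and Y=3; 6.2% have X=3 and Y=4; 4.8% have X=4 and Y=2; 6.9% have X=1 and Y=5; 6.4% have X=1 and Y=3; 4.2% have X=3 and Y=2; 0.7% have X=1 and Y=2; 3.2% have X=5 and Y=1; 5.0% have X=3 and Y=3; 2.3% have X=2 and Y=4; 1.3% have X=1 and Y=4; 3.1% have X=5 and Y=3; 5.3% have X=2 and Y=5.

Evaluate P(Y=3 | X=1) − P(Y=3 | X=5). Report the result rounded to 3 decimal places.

0.093

P(X=1) = 0.026 + 0.007 + 0.064 + 0.013 + 0.069 = 0.179; P(Y=3 | X=1) = 0.064/0.179 = 0.3575.
P(X=5) = 0.032 + 0.029 + 0.031 + 0.015 + 0.010 = 0.117; P(Y=3 | X=5) = 0.031/0.117 = 0.2650.
Difference = 0.093.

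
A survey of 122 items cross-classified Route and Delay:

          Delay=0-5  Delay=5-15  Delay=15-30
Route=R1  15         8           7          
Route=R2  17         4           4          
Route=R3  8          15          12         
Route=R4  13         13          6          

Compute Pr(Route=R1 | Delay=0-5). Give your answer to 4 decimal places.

Total with Delay=0-5: 15 + 17 + 8 + 13 = 53.
P(Route=R1 | Delay=0-5) = 15/53 = 0.2830.

0.2830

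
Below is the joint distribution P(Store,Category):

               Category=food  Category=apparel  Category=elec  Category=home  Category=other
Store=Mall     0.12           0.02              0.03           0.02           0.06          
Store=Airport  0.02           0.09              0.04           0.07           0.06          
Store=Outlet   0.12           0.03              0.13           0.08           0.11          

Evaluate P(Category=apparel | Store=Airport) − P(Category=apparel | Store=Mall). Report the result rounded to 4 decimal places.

P(Store=Airport) = 0.02 + 0.09 + 0.04 + 0.07 + 0.06 = 0.28; P(Category=apparel | Store=Airport) = 0.09/0.28 = 0.32143.
P(Store=Mall) = 0.12 + 0.02 + 0.03 + 0.02 + 0.06 = 0.25; P(Category=apparel | Store=Mall) = 0.02/0.25 = 0.08000.
Difference = 0.2414.

0.2414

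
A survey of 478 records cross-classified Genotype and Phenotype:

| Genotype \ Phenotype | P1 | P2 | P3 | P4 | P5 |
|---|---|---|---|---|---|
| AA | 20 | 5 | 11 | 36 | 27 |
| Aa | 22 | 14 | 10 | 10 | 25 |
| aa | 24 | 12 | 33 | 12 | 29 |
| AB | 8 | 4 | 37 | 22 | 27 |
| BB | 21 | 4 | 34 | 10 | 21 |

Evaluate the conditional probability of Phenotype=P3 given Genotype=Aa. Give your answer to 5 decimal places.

Total with Genotype=Aa: 22 + 14 + 10 + 10 + 25 = 81.
P(Phenotype=P3 | Genotype=Aa) = 10/81 = 0.12346.

0.12346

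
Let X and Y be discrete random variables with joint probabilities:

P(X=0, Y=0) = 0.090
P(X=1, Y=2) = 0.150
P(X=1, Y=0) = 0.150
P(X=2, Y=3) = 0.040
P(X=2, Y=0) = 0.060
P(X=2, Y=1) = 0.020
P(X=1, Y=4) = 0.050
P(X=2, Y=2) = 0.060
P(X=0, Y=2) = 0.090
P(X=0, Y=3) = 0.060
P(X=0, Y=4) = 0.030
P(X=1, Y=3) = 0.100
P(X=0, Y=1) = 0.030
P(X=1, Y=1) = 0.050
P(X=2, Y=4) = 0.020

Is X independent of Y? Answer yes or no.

Every cell satisfies P(X,Y) = P(X)·P(Y). For instance P(X=0) = 0.300, P(Y=3) = 0.200, and 0.300×0.200 = 0.060 matches the joint entry. So X and Y are independent.

yes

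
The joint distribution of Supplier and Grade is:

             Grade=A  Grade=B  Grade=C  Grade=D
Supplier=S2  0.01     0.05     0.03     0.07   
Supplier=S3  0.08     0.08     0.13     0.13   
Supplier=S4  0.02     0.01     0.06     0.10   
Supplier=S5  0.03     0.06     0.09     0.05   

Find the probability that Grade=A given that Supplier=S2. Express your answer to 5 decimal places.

0.06250

P(Supplier=S2) = 0.01 + 0.05 + 0.03 + 0.07 = 0.16.
P(Grade=A | Supplier=S2) = 0.01/0.16 = 0.06250.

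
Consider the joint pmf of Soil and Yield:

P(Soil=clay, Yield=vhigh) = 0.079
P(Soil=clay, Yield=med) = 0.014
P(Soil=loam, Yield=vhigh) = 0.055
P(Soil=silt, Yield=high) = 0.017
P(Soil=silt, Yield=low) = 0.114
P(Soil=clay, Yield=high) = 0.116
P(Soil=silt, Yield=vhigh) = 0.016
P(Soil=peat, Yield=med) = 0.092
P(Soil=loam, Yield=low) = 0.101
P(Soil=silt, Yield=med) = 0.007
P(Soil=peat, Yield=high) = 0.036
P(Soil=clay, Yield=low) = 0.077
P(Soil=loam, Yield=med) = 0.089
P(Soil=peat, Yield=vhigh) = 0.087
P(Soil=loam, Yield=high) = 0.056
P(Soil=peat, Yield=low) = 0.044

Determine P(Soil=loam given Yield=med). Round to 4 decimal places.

P(Yield=med) = 0.089 + 0.014 + 0.007 + 0.092 = 0.202.
P(Soil=loam | Yield=med) = 0.089/0.202 = 0.4406.

0.4406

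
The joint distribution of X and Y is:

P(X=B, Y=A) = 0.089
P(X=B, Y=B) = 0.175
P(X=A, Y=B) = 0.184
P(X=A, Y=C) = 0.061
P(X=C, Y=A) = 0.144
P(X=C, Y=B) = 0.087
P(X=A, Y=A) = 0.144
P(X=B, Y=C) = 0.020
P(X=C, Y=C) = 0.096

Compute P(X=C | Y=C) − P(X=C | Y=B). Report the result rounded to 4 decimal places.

0.3473

P(Y=C) = 0.061 + 0.020 + 0.096 = 0.177; P(X=C | Y=C) = 0.096/0.177 = 0.54237.
P(Y=B) = 0.184 + 0.175 + 0.087 = 0.446; P(X=C | Y=B) = 0.087/0.446 = 0.19507.
Difference = 0.3473.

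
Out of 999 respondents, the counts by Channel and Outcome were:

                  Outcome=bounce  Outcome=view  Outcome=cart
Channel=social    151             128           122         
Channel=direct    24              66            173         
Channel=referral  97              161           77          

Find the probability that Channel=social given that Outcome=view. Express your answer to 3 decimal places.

0.361

Total with Outcome=view: 128 + 66 + 161 = 355.
P(Channel=social | Outcome=view) = 128/355 = 0.361.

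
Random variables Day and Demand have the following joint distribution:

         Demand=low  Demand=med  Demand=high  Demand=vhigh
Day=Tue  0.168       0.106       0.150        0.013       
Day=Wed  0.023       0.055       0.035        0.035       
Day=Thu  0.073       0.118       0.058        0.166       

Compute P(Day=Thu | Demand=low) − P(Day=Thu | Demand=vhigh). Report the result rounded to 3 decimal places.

-0.499

P(Demand=low) = 0.168 + 0.023 + 0.073 = 0.264; P(Day=Thu | Demand=low) = 0.073/0.264 = 0.2765.
P(Demand=vhigh) = 0.013 + 0.035 + 0.166 = 0.214; P(Day=Thu | Demand=vhigh) = 0.166/0.214 = 0.7757.
Difference = -0.499.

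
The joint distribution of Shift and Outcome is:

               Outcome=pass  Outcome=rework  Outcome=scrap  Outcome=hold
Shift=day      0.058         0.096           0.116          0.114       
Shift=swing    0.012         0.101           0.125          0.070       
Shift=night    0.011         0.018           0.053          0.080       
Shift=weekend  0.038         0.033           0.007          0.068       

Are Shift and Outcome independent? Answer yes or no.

P(Shift=weekend) = 0.146 and P(Outcome=scrap) = 0.301, so their product is 0.04395, but P(Shift=weekend, Outcome=scrap) = 0.007. Since these differ, Shift and Outcome are not independent.

no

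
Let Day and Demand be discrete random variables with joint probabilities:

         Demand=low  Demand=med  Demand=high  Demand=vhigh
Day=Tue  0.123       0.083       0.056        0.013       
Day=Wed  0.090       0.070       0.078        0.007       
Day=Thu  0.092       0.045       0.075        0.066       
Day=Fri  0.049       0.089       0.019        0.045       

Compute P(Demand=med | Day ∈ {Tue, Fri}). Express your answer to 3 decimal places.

P(Day=Tue) = 0.123 + 0.083 + 0.056 + 0.013 = 0.275.
P(Day=Fri) = 0.049 + 0.089 + 0.019 + 0.045 = 0.202.
P(Day ∈ {Tue, Fri}) = 0.275 + 0.202 = 0.477; P(Demand=med, Day ∈ {Tue, Fri}) = 0.083 + 0.089 = 0.172.
P(Demand=med | Day ∈ {Tue, Fri}) = 0.172/0.477 = 0.361.

0.361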